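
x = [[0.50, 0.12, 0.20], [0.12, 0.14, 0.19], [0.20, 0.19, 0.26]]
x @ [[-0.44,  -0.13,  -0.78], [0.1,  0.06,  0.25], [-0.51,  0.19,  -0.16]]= [[-0.31,-0.02,-0.39], [-0.14,0.03,-0.09], [-0.2,0.03,-0.15]]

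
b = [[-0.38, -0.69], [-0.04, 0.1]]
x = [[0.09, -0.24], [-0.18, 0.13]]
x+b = [[-0.29, -0.93], [-0.22, 0.23]]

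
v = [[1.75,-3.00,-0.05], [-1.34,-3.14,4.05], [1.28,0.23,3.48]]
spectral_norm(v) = 6.04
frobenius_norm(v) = 7.34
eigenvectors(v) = [[0.44+0.00j, 0.68+0.00j, 0.68-0.00j], [0.89+0.00j, -0.32-0.29j, (-0.32+0.29j)], [-0.10+0.00j, (-0.18-0.56j), -0.18+0.56j]]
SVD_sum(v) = [[-0.02, -0.89, 1.33], [-0.08, -2.86, 4.26], [-0.04, -1.53, 2.28]] + [[0.70,-2.32,-1.54], [0.01,-0.03,-0.02], [-0.42,1.41,0.94]] + [[1.07, 0.21, 0.16],[-1.27, -0.25, -0.19],[1.75, 0.35, 0.27]]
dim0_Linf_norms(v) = [1.75, 3.14, 4.05]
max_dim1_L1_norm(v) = 8.53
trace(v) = 2.09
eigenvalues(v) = [(-4.26+0j), (3.18+1.33j), (3.18-1.33j)]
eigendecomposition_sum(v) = [[-0.58-0.00j, -1.73+0.00j, (0.9+0j)], [(-1.16-0j), -3.48+0.00j, (1.81+0j)], [0.13+0.00j, (0.39-0j), (-0.2-0j)]] + [[1.16+1.07j, (-0.63-0.3j), (-0.48+2.09j)], [-0.09-1.00j, (0.17+0.41j), (1.12-0.78j)], [(0.57-1.24j), -0.08+0.60j, (1.84-0.16j)]] + [[(1.16-1.07j),(-0.63+0.3j),(-0.48-2.09j)], [(-0.09+1j),0.17-0.41j,(1.12+0.78j)], [0.57+1.24j,(-0.08-0.6j),1.84+0.16j]]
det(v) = -50.48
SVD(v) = [[-0.27, -0.86, -0.45], [-0.85, -0.01, 0.53], [-0.45, 0.52, -0.72]] @ diag([6.035697817641979, 3.363049852713424, 2.486895161094666]) @ [[0.02,0.56,-0.83], [-0.24,0.81,0.54], [-0.97,-0.19,-0.15]]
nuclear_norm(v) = 11.89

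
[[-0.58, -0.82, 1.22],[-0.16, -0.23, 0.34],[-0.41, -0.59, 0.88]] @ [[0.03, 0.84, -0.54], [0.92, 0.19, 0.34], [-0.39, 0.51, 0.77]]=[[-1.25, -0.02, 0.97], [-0.35, -0.0, 0.27], [-0.9, -0.01, 0.70]]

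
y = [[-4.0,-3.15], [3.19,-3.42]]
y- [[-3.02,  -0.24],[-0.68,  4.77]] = [[-0.98,-2.91], [3.87,-8.19]]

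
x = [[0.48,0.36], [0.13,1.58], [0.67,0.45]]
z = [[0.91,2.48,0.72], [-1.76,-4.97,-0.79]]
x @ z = [[-0.20,-0.6,0.06], [-2.66,-7.53,-1.15], [-0.18,-0.57,0.13]]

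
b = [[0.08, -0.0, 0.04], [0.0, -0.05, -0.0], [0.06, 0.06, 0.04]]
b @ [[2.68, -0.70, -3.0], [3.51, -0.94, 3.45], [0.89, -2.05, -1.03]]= [[0.25, -0.14, -0.28],  [-0.18, 0.05, -0.17],  [0.41, -0.18, -0.01]]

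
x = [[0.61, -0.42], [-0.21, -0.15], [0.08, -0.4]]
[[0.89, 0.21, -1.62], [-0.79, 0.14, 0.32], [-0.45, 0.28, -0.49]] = x @ [[2.59,  -0.16,  -2.09],[1.65,  -0.74,  0.81]]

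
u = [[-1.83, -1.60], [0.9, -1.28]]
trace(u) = -3.11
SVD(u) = [[-0.99, -0.11],[-0.11, 0.99]] @ diag([2.4402376547168823, 1.55001296397864]) @ [[0.7, 0.71],[0.71, -0.70]]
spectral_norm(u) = 2.44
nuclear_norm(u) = 3.99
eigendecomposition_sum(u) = [[(-0.92+0.4j), (-0.8-1.07j)], [0.45+0.60j, (-0.64+0.77j)]] + [[(-0.92-0.4j), (-0.8+1.07j)],[0.45-0.60j, (-0.64-0.77j)]]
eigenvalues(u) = [(-1.56+1.17j), (-1.56-1.17j)]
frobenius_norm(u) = 2.89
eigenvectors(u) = [[(0.8+0j),0.80-0.00j], [-0.14-0.58j,-0.14+0.58j]]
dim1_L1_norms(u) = [3.43, 2.18]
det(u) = 3.78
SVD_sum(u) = [[-1.70, -1.72], [-0.19, -0.2]] + [[-0.13, 0.12],[1.09, -1.08]]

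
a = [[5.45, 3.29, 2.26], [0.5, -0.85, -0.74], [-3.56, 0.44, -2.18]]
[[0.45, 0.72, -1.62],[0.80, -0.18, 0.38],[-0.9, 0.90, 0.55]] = a@[[0.45,  -0.02,  -0.04], [-0.34,  0.45,  -0.26], [-0.39,  -0.29,  -0.24]]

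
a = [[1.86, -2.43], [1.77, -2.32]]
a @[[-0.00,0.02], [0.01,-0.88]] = [[-0.02, 2.18], [-0.02, 2.08]]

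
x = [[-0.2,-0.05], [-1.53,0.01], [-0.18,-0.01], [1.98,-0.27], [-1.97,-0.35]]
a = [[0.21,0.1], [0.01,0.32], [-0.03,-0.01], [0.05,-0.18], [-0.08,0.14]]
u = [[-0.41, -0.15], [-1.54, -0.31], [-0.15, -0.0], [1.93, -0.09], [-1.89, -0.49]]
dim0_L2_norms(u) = [3.14, 0.61]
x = a + u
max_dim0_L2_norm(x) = 3.2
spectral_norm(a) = 0.41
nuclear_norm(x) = 3.64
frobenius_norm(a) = 0.47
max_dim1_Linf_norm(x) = 1.98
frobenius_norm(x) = 3.23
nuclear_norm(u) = 3.61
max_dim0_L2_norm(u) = 3.14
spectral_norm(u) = 3.17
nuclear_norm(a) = 0.64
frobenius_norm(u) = 3.20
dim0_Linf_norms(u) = [1.93, 0.49]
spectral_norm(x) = 3.20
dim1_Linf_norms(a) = [0.21, 0.32, 0.03, 0.18, 0.14]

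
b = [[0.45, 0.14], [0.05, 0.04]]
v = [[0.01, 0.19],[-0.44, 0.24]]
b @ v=[[-0.06, 0.12], [-0.02, 0.02]]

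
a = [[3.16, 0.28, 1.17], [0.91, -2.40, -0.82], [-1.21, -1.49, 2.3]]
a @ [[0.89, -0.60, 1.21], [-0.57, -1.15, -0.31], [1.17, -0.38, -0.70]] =[[4.02,-2.66,2.92],[1.22,2.53,2.42],[2.46,1.57,-2.61]]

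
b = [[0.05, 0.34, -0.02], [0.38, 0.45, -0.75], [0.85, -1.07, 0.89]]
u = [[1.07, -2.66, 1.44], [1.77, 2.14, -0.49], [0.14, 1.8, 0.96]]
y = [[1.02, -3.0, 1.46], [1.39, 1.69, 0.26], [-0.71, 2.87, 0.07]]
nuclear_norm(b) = 2.76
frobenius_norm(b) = 1.92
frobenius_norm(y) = 5.08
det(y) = 7.78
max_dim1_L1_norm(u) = 5.17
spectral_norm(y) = 4.62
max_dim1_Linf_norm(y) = 3.0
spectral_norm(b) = 1.74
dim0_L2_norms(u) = [2.07, 3.86, 1.8]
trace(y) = 2.78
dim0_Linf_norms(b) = [0.85, 1.07, 0.89]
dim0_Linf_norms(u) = [1.77, 2.66, 1.44]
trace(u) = 4.17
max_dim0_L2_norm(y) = 4.48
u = y + b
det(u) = 12.00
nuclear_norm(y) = 7.41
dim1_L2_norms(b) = [0.34, 0.95, 1.63]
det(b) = -0.34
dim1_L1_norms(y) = [5.48, 3.34, 3.65]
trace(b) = 1.39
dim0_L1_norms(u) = [2.98, 6.6, 2.89]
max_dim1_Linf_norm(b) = 1.07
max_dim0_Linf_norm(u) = 2.66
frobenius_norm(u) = 4.74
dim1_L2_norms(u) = [3.21, 2.82, 2.04]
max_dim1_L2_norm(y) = 3.49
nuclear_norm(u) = 7.53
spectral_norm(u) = 3.97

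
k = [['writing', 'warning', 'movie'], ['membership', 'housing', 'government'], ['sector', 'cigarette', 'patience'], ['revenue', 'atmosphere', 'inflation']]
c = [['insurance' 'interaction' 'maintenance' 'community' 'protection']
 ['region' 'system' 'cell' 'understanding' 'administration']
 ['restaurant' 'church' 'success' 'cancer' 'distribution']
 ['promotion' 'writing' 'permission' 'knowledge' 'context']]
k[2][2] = 'patience'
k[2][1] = 'cigarette'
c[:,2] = ['maintenance', 'cell', 'success', 'permission']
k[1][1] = 'housing'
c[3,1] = 'writing'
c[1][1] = 'system'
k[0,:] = ['writing', 'warning', 'movie']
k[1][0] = 'membership'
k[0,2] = 'movie'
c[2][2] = 'success'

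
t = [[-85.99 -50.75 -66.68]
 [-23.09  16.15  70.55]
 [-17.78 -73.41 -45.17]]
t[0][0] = -85.99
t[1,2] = 70.55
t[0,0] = -85.99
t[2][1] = -73.41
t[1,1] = 16.15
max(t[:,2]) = 70.55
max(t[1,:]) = 70.55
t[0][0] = -85.99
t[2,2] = -45.17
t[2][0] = -17.78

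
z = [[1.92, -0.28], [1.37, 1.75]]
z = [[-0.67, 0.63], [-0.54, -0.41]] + [[2.59,  -0.91], [1.91,  2.16]]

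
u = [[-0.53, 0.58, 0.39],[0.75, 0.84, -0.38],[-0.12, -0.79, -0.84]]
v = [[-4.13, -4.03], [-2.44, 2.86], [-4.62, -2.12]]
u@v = [[-1.03, 2.97], [-3.39, 0.19], [6.30, 0.0]]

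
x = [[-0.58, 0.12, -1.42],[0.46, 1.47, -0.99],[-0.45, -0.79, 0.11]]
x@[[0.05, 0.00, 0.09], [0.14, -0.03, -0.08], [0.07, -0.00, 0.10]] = [[-0.11,-0.00,-0.20], [0.16,-0.04,-0.18], [-0.13,0.02,0.03]]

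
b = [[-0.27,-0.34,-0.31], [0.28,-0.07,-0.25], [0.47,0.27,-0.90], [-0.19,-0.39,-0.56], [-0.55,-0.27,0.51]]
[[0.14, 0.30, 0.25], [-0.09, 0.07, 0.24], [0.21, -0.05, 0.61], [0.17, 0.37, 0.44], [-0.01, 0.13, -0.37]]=b @ [[-0.57, -0.08, 0.20],[0.42, -0.64, -0.29],[-0.41, -0.18, -0.66]]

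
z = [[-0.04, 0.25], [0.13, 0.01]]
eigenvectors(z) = [[-0.85, -0.77], [0.53, -0.64]]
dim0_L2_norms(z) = [0.14, 0.25]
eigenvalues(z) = [-0.2, 0.17]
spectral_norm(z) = 0.25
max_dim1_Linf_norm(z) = 0.25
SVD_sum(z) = [[-0.05, 0.25], [0.00, -0.01]] + [[0.01, 0.00], [0.13, 0.02]]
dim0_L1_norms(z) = [0.17, 0.26]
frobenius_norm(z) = 0.28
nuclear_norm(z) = 0.38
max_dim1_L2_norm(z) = 0.25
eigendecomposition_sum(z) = [[-0.11, 0.14],  [0.07, -0.08]] + [[0.07, 0.11],  [0.06, 0.09]]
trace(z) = -0.03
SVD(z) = [[1.00,-0.06],[-0.06,-1.0]] @ diag([0.2534842633516329, 0.1297910945831031]) @ [[-0.19, 0.98], [-0.98, -0.19]]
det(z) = -0.03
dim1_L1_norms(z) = [0.29, 0.14]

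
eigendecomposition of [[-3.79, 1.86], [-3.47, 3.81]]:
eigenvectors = [[-0.89,  -0.27], [-0.46,  -0.96]]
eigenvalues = [-2.82, 2.84]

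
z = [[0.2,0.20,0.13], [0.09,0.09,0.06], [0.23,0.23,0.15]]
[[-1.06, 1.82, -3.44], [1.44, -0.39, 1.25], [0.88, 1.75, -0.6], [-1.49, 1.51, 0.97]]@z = [[-0.84,-0.84,-0.54], [0.54,0.54,0.35], [0.2,0.20,0.13], [0.06,0.06,0.04]]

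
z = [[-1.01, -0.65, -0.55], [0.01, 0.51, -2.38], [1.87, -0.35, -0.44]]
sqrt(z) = [[0.54, -0.38, -0.71], [0.90, 0.97, -0.99], [1.35, 0.1, 0.78]]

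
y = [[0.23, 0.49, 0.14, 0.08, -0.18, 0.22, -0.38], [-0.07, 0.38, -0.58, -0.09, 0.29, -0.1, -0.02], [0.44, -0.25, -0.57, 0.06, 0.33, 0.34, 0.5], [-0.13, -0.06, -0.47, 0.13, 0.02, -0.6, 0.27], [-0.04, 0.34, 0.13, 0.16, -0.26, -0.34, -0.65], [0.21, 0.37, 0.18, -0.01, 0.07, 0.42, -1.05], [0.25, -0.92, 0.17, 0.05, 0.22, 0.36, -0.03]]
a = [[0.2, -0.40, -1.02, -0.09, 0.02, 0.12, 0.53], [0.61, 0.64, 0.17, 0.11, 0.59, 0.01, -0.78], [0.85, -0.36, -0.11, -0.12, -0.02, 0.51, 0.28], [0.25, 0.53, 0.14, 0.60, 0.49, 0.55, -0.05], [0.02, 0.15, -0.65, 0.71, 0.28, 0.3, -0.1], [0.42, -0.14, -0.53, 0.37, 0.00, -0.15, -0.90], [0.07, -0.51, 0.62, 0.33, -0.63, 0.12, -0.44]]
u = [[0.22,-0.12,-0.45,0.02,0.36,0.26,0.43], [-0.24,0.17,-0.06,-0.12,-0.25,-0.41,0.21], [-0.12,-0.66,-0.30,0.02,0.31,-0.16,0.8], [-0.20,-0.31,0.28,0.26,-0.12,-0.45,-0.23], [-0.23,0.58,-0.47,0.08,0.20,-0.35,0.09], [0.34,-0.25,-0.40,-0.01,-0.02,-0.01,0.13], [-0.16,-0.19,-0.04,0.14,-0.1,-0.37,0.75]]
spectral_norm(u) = 1.50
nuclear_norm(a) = 6.80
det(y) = -0.00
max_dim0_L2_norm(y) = 1.41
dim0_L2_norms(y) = [0.61, 1.24, 0.99, 0.25, 0.59, 0.98, 1.41]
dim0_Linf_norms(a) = [0.85, 0.64, 1.02, 0.71, 0.63, 0.55, 0.9]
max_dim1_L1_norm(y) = 2.49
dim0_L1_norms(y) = [1.37, 2.81, 2.24, 0.58, 1.37, 2.38, 2.9]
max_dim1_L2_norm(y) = 1.22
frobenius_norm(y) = 2.50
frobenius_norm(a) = 3.12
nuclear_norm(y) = 5.07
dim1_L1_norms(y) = [1.72, 1.53, 2.49, 1.68, 1.92, 2.31, 2.0]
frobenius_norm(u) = 2.19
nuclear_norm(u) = 4.69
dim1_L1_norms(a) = [2.38, 2.91, 2.25, 2.61, 2.21, 2.51, 2.72]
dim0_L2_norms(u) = [0.6, 1.0, 0.87, 0.33, 0.59, 0.85, 1.23]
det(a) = -0.00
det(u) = 0.00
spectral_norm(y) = 1.73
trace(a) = 1.02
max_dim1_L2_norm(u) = 1.14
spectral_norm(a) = 1.82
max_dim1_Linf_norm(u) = 0.8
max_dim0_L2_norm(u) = 1.23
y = a @ u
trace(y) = 0.30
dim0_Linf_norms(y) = [0.44, 0.92, 0.58, 0.16, 0.33, 0.6, 1.05]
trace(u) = 1.29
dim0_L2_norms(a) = [1.17, 1.13, 1.48, 1.07, 1.03, 0.84, 1.41]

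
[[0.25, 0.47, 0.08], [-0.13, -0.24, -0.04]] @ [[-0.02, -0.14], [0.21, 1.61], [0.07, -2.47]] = [[0.10, 0.52], [-0.05, -0.27]]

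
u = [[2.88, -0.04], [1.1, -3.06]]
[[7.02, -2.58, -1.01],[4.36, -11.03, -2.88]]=u@[[2.43, -0.85, -0.34],[-0.55, 3.3, 0.82]]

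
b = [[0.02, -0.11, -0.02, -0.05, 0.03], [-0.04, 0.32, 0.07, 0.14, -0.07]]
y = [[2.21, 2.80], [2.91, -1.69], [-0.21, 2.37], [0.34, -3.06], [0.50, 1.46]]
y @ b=[[-0.07, 0.65, 0.15, 0.28, -0.13], [0.13, -0.86, -0.18, -0.38, 0.21], [-0.10, 0.78, 0.17, 0.34, -0.17], [0.13, -1.02, -0.22, -0.45, 0.22], [-0.05, 0.41, 0.09, 0.18, -0.09]]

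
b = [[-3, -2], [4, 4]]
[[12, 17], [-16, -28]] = b @[[-4, -3], [0, -4]]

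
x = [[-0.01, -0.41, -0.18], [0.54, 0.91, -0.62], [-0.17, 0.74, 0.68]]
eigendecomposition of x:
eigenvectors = [[-0.87+0.00j, 0.11-0.26j, 0.11+0.26j], [0.21+0.00j, -0.69+0.00j, -0.69-0.00j], [(-0.45+0j), -0.04+0.66j, (-0.04-0.66j)]]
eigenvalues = [(-0+0j), (0.79+0.79j), (0.79-0.79j)]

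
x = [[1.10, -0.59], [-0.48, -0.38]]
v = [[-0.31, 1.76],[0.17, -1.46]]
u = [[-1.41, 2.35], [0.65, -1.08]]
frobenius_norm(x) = 1.39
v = x + u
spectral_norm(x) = 1.28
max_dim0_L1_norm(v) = 3.22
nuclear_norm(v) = 2.38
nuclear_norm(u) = 3.02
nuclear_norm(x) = 1.83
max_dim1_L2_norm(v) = 1.79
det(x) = -0.70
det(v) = 0.15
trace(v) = -1.77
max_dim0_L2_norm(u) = 2.59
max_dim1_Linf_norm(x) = 1.1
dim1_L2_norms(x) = [1.25, 0.61]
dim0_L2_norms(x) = [1.2, 0.7]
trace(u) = -2.49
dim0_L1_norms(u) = [2.06, 3.43]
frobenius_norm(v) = 2.31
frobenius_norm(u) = 3.02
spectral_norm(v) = 2.31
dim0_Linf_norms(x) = [1.1, 0.59]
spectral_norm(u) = 3.02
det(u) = -0.00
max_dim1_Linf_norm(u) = 2.35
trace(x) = 0.72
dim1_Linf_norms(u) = [2.35, 1.08]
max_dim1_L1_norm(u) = 3.76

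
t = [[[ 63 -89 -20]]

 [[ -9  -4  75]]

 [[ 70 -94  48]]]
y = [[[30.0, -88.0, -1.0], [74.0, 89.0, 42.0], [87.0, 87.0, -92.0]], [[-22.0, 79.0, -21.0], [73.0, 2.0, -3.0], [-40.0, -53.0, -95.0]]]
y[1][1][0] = 73.0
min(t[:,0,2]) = -20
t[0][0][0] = 63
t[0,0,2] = -20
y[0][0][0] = 30.0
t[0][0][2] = -20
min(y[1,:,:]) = -95.0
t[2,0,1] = -94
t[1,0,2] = 75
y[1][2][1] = -53.0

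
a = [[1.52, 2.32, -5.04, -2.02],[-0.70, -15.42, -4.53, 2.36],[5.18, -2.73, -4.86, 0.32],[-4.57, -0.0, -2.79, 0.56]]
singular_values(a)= [16.81, 8.33, 5.94, 1.23]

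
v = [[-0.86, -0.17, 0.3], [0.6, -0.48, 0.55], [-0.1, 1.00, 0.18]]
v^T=[[-0.86, 0.6, -0.10], [-0.17, -0.48, 1.00], [0.3, 0.55, 0.18]]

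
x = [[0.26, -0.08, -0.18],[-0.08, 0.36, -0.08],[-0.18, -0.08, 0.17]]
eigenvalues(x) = [-0.01, 0.41, 0.38]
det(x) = -0.00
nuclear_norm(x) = 0.80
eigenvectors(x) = [[-0.6,-0.72,-0.35], [-0.29,0.60,-0.75], [-0.75,0.34,0.57]]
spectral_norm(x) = 0.41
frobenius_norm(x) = 0.56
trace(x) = 0.79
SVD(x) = [[-0.72, -0.35, 0.6], [0.60, -0.75, 0.29], [0.34, 0.57, 0.75]] @ diag([0.41111208381291964, 0.3840060664634704, 0.005118150276390033]) @ [[-0.72, 0.60, 0.34],[-0.35, -0.75, 0.57],[-0.6, -0.29, -0.75]]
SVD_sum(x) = [[0.22, -0.18, -0.1], [-0.18, 0.15, 0.08], [-0.10, 0.08, 0.05]] + [[0.05, 0.10, -0.08], [0.10, 0.21, -0.16], [-0.08, -0.16, 0.12]] + [[-0.00, -0.00, -0.00], [-0.0, -0.00, -0.00], [-0.0, -0.00, -0.0]]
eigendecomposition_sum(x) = [[-0.00,-0.00,-0.0],[-0.00,-0.0,-0.0],[-0.00,-0.0,-0.0]] + [[0.22, -0.18, -0.10],  [-0.18, 0.15, 0.08],  [-0.10, 0.08, 0.05]] + [[0.05, 0.1, -0.08],[0.1, 0.21, -0.16],[-0.08, -0.16, 0.12]]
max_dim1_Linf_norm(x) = 0.36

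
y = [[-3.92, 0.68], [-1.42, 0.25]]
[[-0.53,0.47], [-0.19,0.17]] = y @ [[0.11, -0.14], [-0.14, -0.11]]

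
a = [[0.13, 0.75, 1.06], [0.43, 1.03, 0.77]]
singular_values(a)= [1.85, 0.35]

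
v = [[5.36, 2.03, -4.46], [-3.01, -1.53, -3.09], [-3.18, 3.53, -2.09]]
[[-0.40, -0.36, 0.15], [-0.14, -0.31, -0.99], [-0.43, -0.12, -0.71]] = v @[[0.01, 0.00, 0.15],[-0.07, 0.02, 0.03],[0.07, 0.09, 0.16]]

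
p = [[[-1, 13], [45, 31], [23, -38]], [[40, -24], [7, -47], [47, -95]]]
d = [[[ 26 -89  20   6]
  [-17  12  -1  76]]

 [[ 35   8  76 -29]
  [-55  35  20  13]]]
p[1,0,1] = -24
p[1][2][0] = 47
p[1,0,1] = -24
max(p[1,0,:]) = 40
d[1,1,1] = 35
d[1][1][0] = -55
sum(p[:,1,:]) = 36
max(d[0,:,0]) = 26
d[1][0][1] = 8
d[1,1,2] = 20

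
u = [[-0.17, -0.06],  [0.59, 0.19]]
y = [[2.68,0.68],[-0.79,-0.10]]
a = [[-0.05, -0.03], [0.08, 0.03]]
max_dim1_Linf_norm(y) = 2.68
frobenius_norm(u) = 0.65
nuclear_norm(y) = 2.97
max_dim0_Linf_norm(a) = 0.08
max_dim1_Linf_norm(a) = 0.08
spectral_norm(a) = 0.10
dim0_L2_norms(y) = [2.79, 0.69]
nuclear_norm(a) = 0.11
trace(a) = -0.02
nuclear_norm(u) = 0.65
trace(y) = 2.58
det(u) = 0.00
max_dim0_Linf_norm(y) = 2.68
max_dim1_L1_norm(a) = 0.11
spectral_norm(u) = 0.65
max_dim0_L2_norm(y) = 2.79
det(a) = 0.00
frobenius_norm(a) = 0.10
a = y @ u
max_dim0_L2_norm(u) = 0.61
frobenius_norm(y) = 2.88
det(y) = 0.27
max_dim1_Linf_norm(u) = 0.59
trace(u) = 0.02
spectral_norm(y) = 2.88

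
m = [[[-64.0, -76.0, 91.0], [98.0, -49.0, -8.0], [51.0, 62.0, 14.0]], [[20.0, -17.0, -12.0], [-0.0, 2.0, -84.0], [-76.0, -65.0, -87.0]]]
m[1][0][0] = 20.0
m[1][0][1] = -17.0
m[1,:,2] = [-12.0, -84.0, -87.0]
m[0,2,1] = 62.0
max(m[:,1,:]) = 98.0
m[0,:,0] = [-64.0, 98.0, 51.0]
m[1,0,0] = 20.0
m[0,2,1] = 62.0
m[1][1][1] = 2.0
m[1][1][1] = 2.0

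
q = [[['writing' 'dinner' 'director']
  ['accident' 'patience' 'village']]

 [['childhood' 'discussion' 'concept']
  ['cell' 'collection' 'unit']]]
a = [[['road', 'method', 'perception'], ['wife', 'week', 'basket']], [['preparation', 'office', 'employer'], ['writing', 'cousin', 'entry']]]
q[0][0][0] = 'writing'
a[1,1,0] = 'writing'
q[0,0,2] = 'director'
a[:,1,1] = ['week', 'cousin']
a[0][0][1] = 'method'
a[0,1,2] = 'basket'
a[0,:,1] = ['method', 'week']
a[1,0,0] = 'preparation'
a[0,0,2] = 'perception'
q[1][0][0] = 'childhood'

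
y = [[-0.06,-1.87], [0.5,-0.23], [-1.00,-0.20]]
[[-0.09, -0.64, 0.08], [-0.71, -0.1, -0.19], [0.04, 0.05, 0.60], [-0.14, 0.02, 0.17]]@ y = [[-0.39, 0.30], [0.18, 1.39], [-0.58, -0.21], [-0.15, 0.22]]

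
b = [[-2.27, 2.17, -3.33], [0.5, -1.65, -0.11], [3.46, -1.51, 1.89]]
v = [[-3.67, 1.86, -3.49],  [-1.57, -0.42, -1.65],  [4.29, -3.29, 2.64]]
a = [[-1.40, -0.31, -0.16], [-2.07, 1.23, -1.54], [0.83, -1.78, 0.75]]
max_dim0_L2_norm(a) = 2.63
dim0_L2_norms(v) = [5.86, 3.8, 4.68]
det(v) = -5.78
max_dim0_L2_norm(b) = 4.17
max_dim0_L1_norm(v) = 9.53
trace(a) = 0.58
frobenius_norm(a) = 3.83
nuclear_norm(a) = 5.37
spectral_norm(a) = 3.52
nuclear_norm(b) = 8.94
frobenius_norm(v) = 8.41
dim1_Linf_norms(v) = [3.67, 1.65, 4.29]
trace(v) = -1.45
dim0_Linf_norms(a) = [2.07, 1.78, 1.54]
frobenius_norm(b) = 6.46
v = b + a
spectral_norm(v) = 8.20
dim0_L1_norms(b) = [6.23, 5.33, 5.33]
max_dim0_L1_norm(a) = 4.3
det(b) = -11.92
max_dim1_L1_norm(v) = 10.22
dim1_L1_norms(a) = [1.87, 4.84, 3.36]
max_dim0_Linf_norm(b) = 3.46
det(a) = 2.03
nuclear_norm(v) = 10.39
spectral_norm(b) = 6.16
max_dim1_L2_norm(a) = 2.86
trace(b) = -2.03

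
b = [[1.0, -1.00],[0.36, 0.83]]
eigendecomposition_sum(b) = [[(0.5+0.23j), -0.50+0.77j], [(0.18-0.28j), 0.42+0.36j]] + [[0.50-0.23j, (-0.5-0.77j)], [0.18+0.28j, (0.42-0.36j)]]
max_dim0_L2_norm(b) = 1.3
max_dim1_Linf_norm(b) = 1.0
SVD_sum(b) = [[0.78, -1.15], [-0.27, 0.40]] + [[0.22, 0.15], [0.63, 0.43]]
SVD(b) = [[-0.94,0.33], [0.33,0.94]] @ diag([1.4711076274824153, 0.8089143022366828]) @ [[-0.56, 0.83], [0.83, 0.56]]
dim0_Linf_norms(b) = [1.0, 1.0]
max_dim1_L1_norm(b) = 2.0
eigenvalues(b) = [(0.92+0.59j), (0.92-0.59j)]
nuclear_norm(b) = 2.28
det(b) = 1.19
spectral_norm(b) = 1.47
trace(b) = 1.83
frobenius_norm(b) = 1.68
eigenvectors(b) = [[0.86+0.00j, 0.86-0.00j], [(0.07-0.51j), 0.07+0.51j]]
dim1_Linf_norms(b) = [1.0, 0.83]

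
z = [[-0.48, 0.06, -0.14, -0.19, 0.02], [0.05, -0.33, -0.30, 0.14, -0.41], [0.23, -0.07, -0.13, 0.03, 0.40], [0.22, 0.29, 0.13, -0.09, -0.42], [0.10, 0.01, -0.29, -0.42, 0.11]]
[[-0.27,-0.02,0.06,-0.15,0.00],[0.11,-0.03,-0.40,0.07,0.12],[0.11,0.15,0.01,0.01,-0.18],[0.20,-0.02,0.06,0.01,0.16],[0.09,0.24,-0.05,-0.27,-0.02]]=z@[[0.61,  0.25,  -0.12,  0.07,  -0.02],[0.14,  0.01,  0.61,  0.11,  -0.15],[-0.21,  -0.25,  0.26,  0.01,  0.21],[0.05,  -0.30,  0.00,  0.65,  -0.21],[-0.13,  0.18,  0.29,  -0.04,  -0.39]]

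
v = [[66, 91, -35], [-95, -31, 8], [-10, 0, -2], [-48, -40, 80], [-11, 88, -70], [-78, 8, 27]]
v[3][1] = -40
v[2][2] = -2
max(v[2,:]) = 0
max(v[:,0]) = 66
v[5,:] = [-78, 8, 27]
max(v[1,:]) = 8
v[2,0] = -10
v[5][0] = -78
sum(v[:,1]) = 116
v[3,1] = -40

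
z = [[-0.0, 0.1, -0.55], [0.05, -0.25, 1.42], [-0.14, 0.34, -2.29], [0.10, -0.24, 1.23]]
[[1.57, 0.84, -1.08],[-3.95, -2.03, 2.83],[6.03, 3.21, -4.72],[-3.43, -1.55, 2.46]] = z@[[1.5, 2.96, 0.79],[4.06, -1.72, 1.60],[-2.12, -1.84, 2.25]]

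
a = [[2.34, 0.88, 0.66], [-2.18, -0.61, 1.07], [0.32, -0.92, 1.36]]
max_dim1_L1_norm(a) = 3.88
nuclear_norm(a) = 6.05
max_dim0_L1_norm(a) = 4.84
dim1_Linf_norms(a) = [2.34, 2.18, 1.36]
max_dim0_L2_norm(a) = 3.21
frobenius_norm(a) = 3.97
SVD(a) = [[-0.72, -0.41, -0.56], [0.7, -0.38, -0.61], [0.04, -0.83, 0.56]] @ diag([3.380094832455188, 1.9535348886502648, 0.7155839310912037]) @ [[-0.94, -0.32, 0.09], [-0.20, 0.32, -0.92], [0.27, -0.89, -0.37]]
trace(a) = 3.09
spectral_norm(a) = 3.38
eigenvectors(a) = [[0.76+0.00j, 0.23+0.29j, 0.23-0.29j], [-0.36+0.00j, -0.80+0.00j, (-0.8-0j)], [0.55+0.00j, (-0.24-0.41j), -0.24+0.41j]]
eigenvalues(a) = [(2.4+0j), (0.34+1.36j), (0.34-1.36j)]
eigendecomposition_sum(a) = [[1.63-0.00j, (0.12-0j), (1.16+0j)], [(-0.76+0j), -0.06+0.00j, (-0.54+0j)], [1.17-0.00j, (0.09-0j), 0.83+0.00j]] + [[0.36+0.14j, 0.38-0.13j, -0.25-0.29j], [-0.71+0.41j, -0.28+0.81j, 0.81-0.04j], [-0.43-0.25j, -0.50+0.10j, (0.26+0.41j)]] + [[0.36-0.14j, (0.38+0.13j), (-0.25+0.29j)], [(-0.71-0.41j), -0.28-0.81j, (0.81+0.04j)], [-0.43+0.25j, (-0.5-0.1j), 0.26-0.41j]]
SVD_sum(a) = [[2.28, 0.78, -0.23],  [-2.21, -0.76, 0.22],  [-0.12, -0.04, 0.01]] + [[0.16, -0.26, 0.74], [0.15, -0.24, 0.68], [0.33, -0.52, 1.50]] + [[-0.11, 0.36, 0.15], [-0.12, 0.39, 0.16], [0.11, -0.36, -0.15]]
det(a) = 4.73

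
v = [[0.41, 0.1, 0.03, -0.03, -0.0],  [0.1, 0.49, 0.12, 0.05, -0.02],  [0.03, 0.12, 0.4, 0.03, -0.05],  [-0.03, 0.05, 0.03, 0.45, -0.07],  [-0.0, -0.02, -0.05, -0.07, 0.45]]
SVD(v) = [[-0.32, 0.47, -0.29, -0.64, 0.43], [-0.70, 0.29, 0.24, 0.04, -0.61], [-0.48, 0.02, -0.06, 0.66, 0.58], [-0.31, -0.61, 0.57, -0.38, 0.26], [0.30, 0.57, 0.73, 0.08, 0.22]] @ diag([0.6473870318005049, 0.5132830362677968, 0.3932647846476686, 0.3552294494586148, 0.29083569782541513]) @ [[-0.32,  -0.70,  -0.48,  -0.31,  0.3], [0.47,  0.29,  0.02,  -0.61,  0.57], [-0.29,  0.24,  -0.06,  0.57,  0.73], [-0.64,  0.04,  0.66,  -0.38,  0.08], [0.43,  -0.61,  0.58,  0.26,  0.22]]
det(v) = 0.01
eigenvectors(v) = [[-0.32, -0.47, -0.43, 0.64, -0.29], [-0.7, -0.29, 0.61, -0.04, 0.24], [-0.48, -0.02, -0.58, -0.66, -0.06], [-0.31, 0.61, -0.26, 0.38, 0.57], [0.30, -0.57, -0.22, -0.08, 0.73]]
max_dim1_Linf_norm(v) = 0.49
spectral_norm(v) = 0.65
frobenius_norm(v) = 1.02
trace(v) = 2.20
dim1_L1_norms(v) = [0.57, 0.78, 0.63, 0.63, 0.59]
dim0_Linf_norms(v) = [0.41, 0.49, 0.4, 0.45, 0.45]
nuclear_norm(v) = 2.20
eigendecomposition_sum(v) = [[0.06, 0.14, 0.10, 0.06, -0.06], [0.14, 0.32, 0.22, 0.14, -0.14], [0.1, 0.22, 0.15, 0.09, -0.09], [0.06, 0.14, 0.09, 0.06, -0.06], [-0.06, -0.14, -0.09, -0.06, 0.06]] + [[0.11, 0.07, 0.0, -0.15, 0.14], [0.07, 0.04, 0.0, -0.09, 0.09], [0.0, 0.0, 0.00, -0.01, 0.01], [-0.15, -0.09, -0.01, 0.19, -0.18], [0.14, 0.09, 0.01, -0.18, 0.17]] + [[0.05, -0.08, 0.07, 0.03, 0.03], [-0.08, 0.11, -0.10, -0.05, -0.04], [0.07, -0.10, 0.1, 0.04, 0.04], [0.03, -0.05, 0.04, 0.02, 0.02], [0.03, -0.04, 0.04, 0.02, 0.01]] + [[0.15, -0.01, -0.15, 0.09, -0.02], [-0.01, 0.00, 0.01, -0.01, 0.00], [-0.15, 0.01, 0.15, -0.09, 0.02], [0.09, -0.01, -0.09, 0.05, -0.01], [-0.02, 0.0, 0.02, -0.01, 0.0]] + [[0.03, -0.03, 0.01, -0.07, -0.08], [-0.03, 0.02, -0.01, 0.05, 0.07], [0.01, -0.01, 0.00, -0.01, -0.02], [-0.07, 0.05, -0.01, 0.13, 0.16], [-0.08, 0.07, -0.02, 0.16, 0.21]]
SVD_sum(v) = [[0.06,0.14,0.10,0.06,-0.06], [0.14,0.32,0.22,0.14,-0.14], [0.1,0.22,0.15,0.09,-0.09], [0.06,0.14,0.09,0.06,-0.06], [-0.06,-0.14,-0.09,-0.06,0.06]] + [[0.11, 0.07, 0.00, -0.15, 0.14], [0.07, 0.04, 0.0, -0.09, 0.09], [0.0, 0.00, 0.00, -0.01, 0.01], [-0.15, -0.09, -0.01, 0.19, -0.18], [0.14, 0.09, 0.01, -0.18, 0.17]] + [[0.03, -0.03, 0.01, -0.07, -0.08], [-0.03, 0.02, -0.01, 0.05, 0.07], [0.01, -0.01, 0.00, -0.01, -0.02], [-0.07, 0.05, -0.01, 0.13, 0.16], [-0.08, 0.07, -0.02, 0.16, 0.21]] + [[0.15, -0.01, -0.15, 0.09, -0.02], [-0.01, 0.0, 0.01, -0.01, 0.00], [-0.15, 0.01, 0.15, -0.09, 0.02], [0.09, -0.01, -0.09, 0.05, -0.01], [-0.02, 0.00, 0.02, -0.01, 0.00]] + [[0.05, -0.08, 0.07, 0.03, 0.03], [-0.08, 0.11, -0.10, -0.05, -0.04], [0.07, -0.10, 0.1, 0.04, 0.04], [0.03, -0.05, 0.04, 0.02, 0.02], [0.03, -0.04, 0.04, 0.02, 0.01]]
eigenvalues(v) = [0.65, 0.51, 0.29, 0.36, 0.39]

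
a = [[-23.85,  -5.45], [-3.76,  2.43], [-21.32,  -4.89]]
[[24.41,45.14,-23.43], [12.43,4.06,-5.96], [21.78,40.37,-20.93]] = a@[[-1.62, -1.68, 1.14], [2.61, -0.93, -0.69]]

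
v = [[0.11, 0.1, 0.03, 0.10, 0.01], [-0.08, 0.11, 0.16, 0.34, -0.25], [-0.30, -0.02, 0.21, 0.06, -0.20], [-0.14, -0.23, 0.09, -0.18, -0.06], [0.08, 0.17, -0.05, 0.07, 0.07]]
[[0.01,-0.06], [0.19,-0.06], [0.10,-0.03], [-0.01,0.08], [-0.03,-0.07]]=v @[[-0.21, -0.04], [-0.32, -0.45], [-0.07, -0.44], [0.63, 0.00], [-0.03, -0.21]]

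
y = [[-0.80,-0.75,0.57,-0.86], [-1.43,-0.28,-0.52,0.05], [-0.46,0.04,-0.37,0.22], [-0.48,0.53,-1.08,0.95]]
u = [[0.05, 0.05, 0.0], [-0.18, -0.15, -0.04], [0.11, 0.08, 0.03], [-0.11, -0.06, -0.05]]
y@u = [[0.25, 0.17, 0.09], [-0.08, -0.07, -0.01], [-0.1, -0.07, -0.02], [-0.34, -0.25, -0.1]]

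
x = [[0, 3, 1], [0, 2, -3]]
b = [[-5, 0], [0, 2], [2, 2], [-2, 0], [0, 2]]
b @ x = [[0, -15, -5], [0, 4, -6], [0, 10, -4], [0, -6, -2], [0, 4, -6]]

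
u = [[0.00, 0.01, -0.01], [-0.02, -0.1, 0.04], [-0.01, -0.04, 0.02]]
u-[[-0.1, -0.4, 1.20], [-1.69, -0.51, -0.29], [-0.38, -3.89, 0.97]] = [[0.1, 0.41, -1.21], [1.67, 0.41, 0.33], [0.37, 3.85, -0.95]]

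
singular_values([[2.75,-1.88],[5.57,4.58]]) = [7.29, 3.17]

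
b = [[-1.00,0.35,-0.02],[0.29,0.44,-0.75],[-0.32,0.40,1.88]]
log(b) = [[(0.05+3.07j), (-0.11-0.68j), (-0.11-0.15j)], [0.01-0.40j, (-0.53+0.09j), (-0.66+0.02j)], [(-0.04+0.39j), 0.30-0.09j, (0.69-0.02j)]]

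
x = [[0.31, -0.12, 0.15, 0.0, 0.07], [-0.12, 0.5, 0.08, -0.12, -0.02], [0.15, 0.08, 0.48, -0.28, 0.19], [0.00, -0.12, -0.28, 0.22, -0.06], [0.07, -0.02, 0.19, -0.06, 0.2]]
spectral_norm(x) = 0.80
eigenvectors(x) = [[-0.21, 0.5, -0.23, -0.8, -0.12], [-0.29, -0.82, 0.01, -0.47, 0.17], [-0.76, 0.16, 0.6, 0.14, -0.13], [0.46, 0.11, 0.71, -0.31, 0.42], [-0.3, 0.20, -0.29, 0.15, 0.87]]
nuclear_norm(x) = 1.71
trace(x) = 1.71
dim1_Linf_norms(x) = [0.31, 0.5, 0.48, 0.28, 0.2]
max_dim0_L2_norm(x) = 0.61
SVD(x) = [[-0.21, -0.5, -0.8, 0.12, 0.23], [-0.29, 0.82, -0.47, -0.17, -0.01], [-0.76, -0.16, 0.14, 0.13, -0.60], [0.46, -0.11, -0.31, -0.42, -0.71], [-0.30, -0.2, 0.15, -0.87, 0.29]] @ diag([0.7965021186801681, 0.5798914059096514, 0.198602871421495, 0.13016856036072974, 0.004835043627956414]) @ [[-0.21, -0.29, -0.76, 0.46, -0.30], [-0.50, 0.82, -0.16, -0.11, -0.20], [-0.80, -0.47, 0.14, -0.31, 0.15], [0.12, -0.17, 0.13, -0.42, -0.87], [0.23, -0.01, -0.60, -0.71, 0.29]]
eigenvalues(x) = [0.8, 0.58, 0.0, 0.2, 0.13]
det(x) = 0.00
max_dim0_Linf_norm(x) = 0.5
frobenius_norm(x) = 1.01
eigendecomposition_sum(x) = [[0.03, 0.05, 0.12, -0.08, 0.05], [0.05, 0.07, 0.17, -0.10, 0.07], [0.12, 0.17, 0.46, -0.28, 0.18], [-0.08, -0.10, -0.28, 0.17, -0.11], [0.05, 0.07, 0.18, -0.11, 0.07]] + [[0.15, -0.24, 0.05, 0.03, 0.06],  [-0.24, 0.39, -0.08, -0.05, -0.09],  [0.05, -0.08, 0.02, 0.01, 0.02],  [0.03, -0.05, 0.01, 0.01, 0.01],  [0.06, -0.09, 0.02, 0.01, 0.02]] + [[0.00, -0.00, -0.0, -0.0, 0.0],  [-0.00, 0.00, 0.00, 0.0, -0.0],  [-0.0, 0.00, 0.00, 0.0, -0.00],  [-0.0, 0.00, 0.00, 0.00, -0.00],  [0.00, -0.00, -0.0, -0.0, 0.00]] + [[0.13, 0.07, -0.02, 0.05, -0.02], [0.07, 0.04, -0.01, 0.03, -0.01], [-0.02, -0.01, 0.00, -0.01, 0.0], [0.05, 0.03, -0.01, 0.02, -0.01], [-0.02, -0.01, 0.00, -0.01, 0.00]] + [[0.00, -0.0, 0.0, -0.01, -0.01], [-0.00, 0.00, -0.00, 0.01, 0.02], [0.00, -0.00, 0.00, -0.01, -0.01], [-0.01, 0.01, -0.01, 0.02, 0.05], [-0.01, 0.02, -0.01, 0.05, 0.1]]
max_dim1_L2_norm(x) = 0.61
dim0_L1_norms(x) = [0.65, 0.84, 1.18, 0.68, 0.54]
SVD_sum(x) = [[0.03,0.05,0.12,-0.08,0.05], [0.05,0.07,0.17,-0.10,0.07], [0.12,0.17,0.46,-0.28,0.18], [-0.08,-0.1,-0.28,0.17,-0.11], [0.05,0.07,0.18,-0.11,0.07]] + [[0.15,-0.24,0.05,0.03,0.06], [-0.24,0.39,-0.08,-0.05,-0.09], [0.05,-0.08,0.02,0.01,0.02], [0.03,-0.05,0.01,0.01,0.01], [0.06,-0.09,0.02,0.01,0.02]] + [[0.13, 0.07, -0.02, 0.05, -0.02], [0.07, 0.04, -0.01, 0.03, -0.01], [-0.02, -0.01, 0.00, -0.01, 0.00], [0.05, 0.03, -0.01, 0.02, -0.01], [-0.02, -0.01, 0.0, -0.01, 0.00]] + [[0.0, -0.00, 0.00, -0.01, -0.01], [-0.0, 0.0, -0.0, 0.01, 0.02], [0.0, -0.0, 0.0, -0.01, -0.01], [-0.01, 0.01, -0.01, 0.02, 0.05], [-0.01, 0.02, -0.01, 0.05, 0.10]] + [[0.0, -0.00, -0.00, -0.00, 0.00],[-0.0, 0.00, 0.0, 0.00, -0.00],[-0.0, 0.00, 0.00, 0.00, -0.0],[-0.00, 0.00, 0.00, 0.0, -0.00],[0.00, -0.00, -0.0, -0.00, 0.00]]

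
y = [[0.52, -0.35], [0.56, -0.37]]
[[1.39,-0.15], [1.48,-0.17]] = y @ [[1.65,  -0.92],[-1.51,  -0.94]]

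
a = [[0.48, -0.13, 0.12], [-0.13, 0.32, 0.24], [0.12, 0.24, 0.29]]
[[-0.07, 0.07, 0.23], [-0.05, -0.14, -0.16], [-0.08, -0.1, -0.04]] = a @ [[-0.05, 0.16, 0.50], [0.06, -0.2, -0.11], [-0.32, -0.24, -0.24]]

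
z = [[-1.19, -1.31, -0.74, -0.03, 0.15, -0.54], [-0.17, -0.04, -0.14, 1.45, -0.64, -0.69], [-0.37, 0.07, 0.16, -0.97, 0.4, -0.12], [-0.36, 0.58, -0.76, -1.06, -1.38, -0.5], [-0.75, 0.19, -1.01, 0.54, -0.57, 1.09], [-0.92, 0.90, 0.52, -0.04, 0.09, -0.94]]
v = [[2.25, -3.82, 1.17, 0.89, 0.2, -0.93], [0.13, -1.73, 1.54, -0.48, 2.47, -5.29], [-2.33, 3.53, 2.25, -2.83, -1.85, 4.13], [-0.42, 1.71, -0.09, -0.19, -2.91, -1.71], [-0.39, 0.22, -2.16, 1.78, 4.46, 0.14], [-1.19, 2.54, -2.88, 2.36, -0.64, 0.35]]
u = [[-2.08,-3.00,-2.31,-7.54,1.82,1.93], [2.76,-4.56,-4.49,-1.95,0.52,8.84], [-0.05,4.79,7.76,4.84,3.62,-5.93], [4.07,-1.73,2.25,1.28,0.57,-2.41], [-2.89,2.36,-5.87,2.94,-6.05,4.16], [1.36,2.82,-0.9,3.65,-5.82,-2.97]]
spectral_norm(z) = 2.31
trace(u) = -6.62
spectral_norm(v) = 9.60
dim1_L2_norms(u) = [9.09, 11.44, 12.44, 5.69, 10.53, 8.16]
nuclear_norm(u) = 44.70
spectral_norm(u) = 18.24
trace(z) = -3.64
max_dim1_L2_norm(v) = 7.17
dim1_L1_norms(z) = [3.96, 3.13, 2.09, 4.64, 4.15, 3.41]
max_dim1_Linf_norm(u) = 8.84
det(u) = 80.77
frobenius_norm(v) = 13.36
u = v @ z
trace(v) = 7.39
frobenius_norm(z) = 4.35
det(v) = -269.15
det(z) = -0.16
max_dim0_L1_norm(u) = 26.24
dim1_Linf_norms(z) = [1.31, 1.45, 0.97, 1.38, 1.09, 0.94]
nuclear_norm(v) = 26.44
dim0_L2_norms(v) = [3.5, 6.28, 4.67, 4.22, 6.19, 7.0]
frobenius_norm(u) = 24.04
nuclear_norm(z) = 9.53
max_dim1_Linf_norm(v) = 5.29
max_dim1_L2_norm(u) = 12.44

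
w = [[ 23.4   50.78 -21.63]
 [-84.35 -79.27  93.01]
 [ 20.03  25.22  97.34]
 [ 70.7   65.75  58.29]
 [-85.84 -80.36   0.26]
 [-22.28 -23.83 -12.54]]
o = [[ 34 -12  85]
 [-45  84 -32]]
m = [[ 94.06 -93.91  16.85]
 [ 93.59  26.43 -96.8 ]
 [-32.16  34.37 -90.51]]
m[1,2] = -96.8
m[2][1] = 34.37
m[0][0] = 94.06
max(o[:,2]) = 85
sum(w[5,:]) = -58.65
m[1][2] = -96.8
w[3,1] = 65.75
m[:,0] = [94.06, 93.59, -32.16]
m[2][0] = -32.16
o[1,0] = -45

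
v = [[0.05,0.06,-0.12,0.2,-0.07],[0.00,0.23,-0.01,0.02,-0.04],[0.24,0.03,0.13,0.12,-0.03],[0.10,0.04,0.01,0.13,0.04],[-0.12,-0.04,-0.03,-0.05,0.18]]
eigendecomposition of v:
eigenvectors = [[(-0.13+0j),-0.03+0.22j,-0.03-0.22j,-0.59+0.00j,-0.29+0.00j], [(-0.52+0j),(-0.12-0.05j),-0.12+0.05j,-0.04+0.00j,0.06+0.00j], [(-0.55+0j),0.76+0.00j,(0.76-0j),(0.63+0j),(0.81+0j)], [-0.10+0.00j,0.24+0.25j,(0.24-0.25j),(0.48+0j),0.46+0.00j], [(0.63+0j),-0.36+0.33j,(-0.36-0.33j),-0.17+0.00j,0.20+0.00j]]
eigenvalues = [(0.27+0j), (0.17+0.09j), (0.17-0.09j), 0j, (0.11+0j)]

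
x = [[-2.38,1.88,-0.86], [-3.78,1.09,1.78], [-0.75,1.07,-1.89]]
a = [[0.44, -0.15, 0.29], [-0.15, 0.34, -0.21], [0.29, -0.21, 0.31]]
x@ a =[[-1.58, 1.18, -1.35],[-1.31, 0.56, -0.77],[-1.04, 0.87, -1.03]]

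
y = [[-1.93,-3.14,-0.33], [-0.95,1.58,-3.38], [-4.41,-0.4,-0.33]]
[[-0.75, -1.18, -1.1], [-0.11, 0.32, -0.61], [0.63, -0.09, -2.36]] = y @ [[-0.19,-0.02,0.53], [0.33,0.38,0.02], [0.24,0.09,0.04]]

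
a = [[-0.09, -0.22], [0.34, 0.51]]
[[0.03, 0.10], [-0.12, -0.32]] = a @ [[-0.46,-0.59], [0.07,-0.23]]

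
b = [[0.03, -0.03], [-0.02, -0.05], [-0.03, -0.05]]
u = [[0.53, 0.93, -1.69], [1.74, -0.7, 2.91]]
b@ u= [[-0.04, 0.05, -0.14], [-0.1, 0.02, -0.11], [-0.10, 0.01, -0.09]]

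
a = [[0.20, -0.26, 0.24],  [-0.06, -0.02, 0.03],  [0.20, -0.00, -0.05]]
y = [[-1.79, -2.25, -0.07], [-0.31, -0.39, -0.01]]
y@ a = [[-0.24, 0.51, -0.49], [-0.04, 0.09, -0.09]]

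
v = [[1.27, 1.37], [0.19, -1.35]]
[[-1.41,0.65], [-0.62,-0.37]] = v @ [[-1.39, 0.19], [0.26, 0.30]]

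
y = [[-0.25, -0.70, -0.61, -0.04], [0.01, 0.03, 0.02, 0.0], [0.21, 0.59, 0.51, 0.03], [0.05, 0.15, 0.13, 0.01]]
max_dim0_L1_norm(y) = 1.47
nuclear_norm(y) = 1.28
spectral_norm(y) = 1.27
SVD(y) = [[-0.76, -0.36, -0.12, -0.53],[0.03, -0.78, -0.29, 0.55],[0.63, -0.45, 0.11, -0.62],[0.16, 0.24, -0.94, -0.17]] @ diag([1.273871766619754, 0.005943279670766898, 0.0036470576573391527, 0.0014486567109573134]) @ [[0.26,0.73,0.63,0.04], [-0.18,-0.52,0.64,0.54], [0.81,-0.43,0.18,-0.36], [0.50,0.12,-0.40,0.76]]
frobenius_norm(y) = 1.27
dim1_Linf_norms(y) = [0.7, 0.03, 0.59, 0.15]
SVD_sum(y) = [[-0.25, -0.70, -0.61, -0.04], [0.01, 0.03, 0.02, 0.00], [0.21, 0.59, 0.51, 0.03], [0.05, 0.15, 0.13, 0.01]] + [[0.00, 0.0, -0.00, -0.0],  [0.00, 0.00, -0.0, -0.00],  [0.00, 0.0, -0.00, -0.00],  [-0.0, -0.00, 0.00, 0.0]] + [[-0.00, 0.0, -0.0, 0.00], [-0.0, 0.00, -0.0, 0.00], [0.00, -0.00, 0.0, -0.00], [-0.0, 0.00, -0.0, 0.00]] + [[-0.0, -0.00, 0.0, -0.0], [0.0, 0.0, -0.0, 0.0], [-0.0, -0.0, 0.00, -0.00], [-0.00, -0.00, 0.0, -0.0]]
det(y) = -0.00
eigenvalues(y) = [0.28, 0.02, -0.0, 0.0]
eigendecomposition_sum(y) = [[-0.26, -0.75, -0.63, -0.03],[0.01, 0.02, 0.02, 0.00],[0.22, 0.62, 0.52, 0.03],[0.06, 0.17, 0.14, 0.01]] + [[0.02,0.05,0.02,-0.01],  [0.0,0.01,0.0,-0.00],  [-0.01,-0.03,-0.01,0.00],  [-0.01,-0.02,-0.01,0.00]] + [[-0.0, 0.00, -0.0, -0.00],[0.00, -0.00, 0.0, 0.0],[0.0, -0.0, 0.00, 0.0],[-0.00, 0.0, -0.00, -0.00]] + [[0.0, -0.0, 0.0, -0.00], [-0.00, 0.0, -0.00, 0.0], [0.0, -0.0, 0.00, -0.00], [-0.0, 0.00, -0.0, 0.0]]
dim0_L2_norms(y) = [0.33, 0.93, 0.81, 0.05]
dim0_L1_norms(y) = [0.52, 1.47, 1.27, 0.08]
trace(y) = 0.30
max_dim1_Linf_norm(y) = 0.7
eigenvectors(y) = [[-0.76, 0.78, 0.83, -0.21], [0.02, 0.15, -0.09, 0.34], [0.63, -0.49, -0.26, -0.36], [0.17, -0.35, 0.49, 0.84]]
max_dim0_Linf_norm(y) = 0.7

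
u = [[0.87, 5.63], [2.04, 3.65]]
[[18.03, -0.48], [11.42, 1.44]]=u @ [[-0.18, 1.19], [3.23, -0.27]]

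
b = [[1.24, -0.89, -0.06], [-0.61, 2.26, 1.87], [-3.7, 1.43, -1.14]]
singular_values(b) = [4.53, 2.8, 0.01]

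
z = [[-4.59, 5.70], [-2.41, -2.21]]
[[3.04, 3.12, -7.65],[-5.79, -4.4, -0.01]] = z @ [[1.1,0.76,0.71], [1.42,1.16,-0.77]]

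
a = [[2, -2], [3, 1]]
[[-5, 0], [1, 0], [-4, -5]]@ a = [[-10, 10], [2, -2], [-23, 3]]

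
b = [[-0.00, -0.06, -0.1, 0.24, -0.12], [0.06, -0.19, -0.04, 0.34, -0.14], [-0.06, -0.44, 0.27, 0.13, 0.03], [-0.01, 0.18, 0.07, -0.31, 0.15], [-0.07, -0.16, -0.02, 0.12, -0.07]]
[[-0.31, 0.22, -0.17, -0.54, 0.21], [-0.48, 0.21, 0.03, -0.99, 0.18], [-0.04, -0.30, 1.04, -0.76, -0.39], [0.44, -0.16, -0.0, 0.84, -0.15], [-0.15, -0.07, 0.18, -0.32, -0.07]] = b @ [[-1.32, -0.02, -0.46, -1.37, 0.14],[0.7, 1.44, -1.81, 1.05, 1.33],[0.53, 0.41, 0.62, -0.42, 0.17],[-0.03, 1.64, -0.06, -2.06, 1.23],[1.72, 0.37, 1.72, 0.18, -0.11]]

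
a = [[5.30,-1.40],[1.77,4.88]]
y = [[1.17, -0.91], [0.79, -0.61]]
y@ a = [[4.59,  -6.08], [3.11,  -4.08]]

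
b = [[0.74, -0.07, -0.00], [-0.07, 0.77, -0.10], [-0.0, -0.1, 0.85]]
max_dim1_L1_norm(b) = 0.95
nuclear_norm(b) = 2.36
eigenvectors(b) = [[-0.6,0.77,0.22],[-0.71,-0.39,-0.59],[-0.37,-0.52,0.77]]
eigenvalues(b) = [0.66, 0.78, 0.93]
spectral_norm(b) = 0.93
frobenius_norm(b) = 1.38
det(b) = 0.47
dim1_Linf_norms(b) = [0.74, 0.77, 0.85]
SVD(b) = [[0.22,-0.77,-0.6],  [-0.59,0.39,-0.71],  [0.77,0.52,-0.37]] @ diag([0.9266730414746411, 0.7752467071797211, 0.6580802513456377]) @ [[0.22, -0.59, 0.77], [-0.77, 0.39, 0.52], [-0.6, -0.71, -0.37]]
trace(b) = 2.36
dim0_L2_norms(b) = [0.74, 0.78, 0.86]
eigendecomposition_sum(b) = [[0.24,0.28,0.15],  [0.28,0.33,0.17],  [0.15,0.17,0.09]] + [[0.45, -0.23, -0.31], [-0.23, 0.12, 0.15], [-0.31, 0.15, 0.21]] + [[0.05, -0.12, 0.16], [-0.12, 0.33, -0.43], [0.16, -0.43, 0.55]]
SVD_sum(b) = [[0.05, -0.12, 0.16], [-0.12, 0.33, -0.43], [0.16, -0.43, 0.55]] + [[0.45, -0.23, -0.31], [-0.23, 0.12, 0.15], [-0.31, 0.15, 0.21]] + [[0.24, 0.28, 0.15], [0.28, 0.33, 0.17], [0.15, 0.17, 0.09]]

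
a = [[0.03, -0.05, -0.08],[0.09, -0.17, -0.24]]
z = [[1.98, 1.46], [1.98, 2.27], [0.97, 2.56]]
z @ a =[[0.19, -0.35, -0.51], [0.26, -0.48, -0.7], [0.26, -0.48, -0.69]]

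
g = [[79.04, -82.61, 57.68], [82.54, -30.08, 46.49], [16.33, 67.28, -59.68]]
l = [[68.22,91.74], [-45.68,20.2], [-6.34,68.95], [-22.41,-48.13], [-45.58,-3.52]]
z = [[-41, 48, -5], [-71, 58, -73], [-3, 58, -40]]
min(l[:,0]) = -45.68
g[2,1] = 67.28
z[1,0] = -71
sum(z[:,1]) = 164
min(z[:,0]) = -71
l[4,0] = -45.58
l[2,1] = 68.95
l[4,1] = -3.52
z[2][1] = 58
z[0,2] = -5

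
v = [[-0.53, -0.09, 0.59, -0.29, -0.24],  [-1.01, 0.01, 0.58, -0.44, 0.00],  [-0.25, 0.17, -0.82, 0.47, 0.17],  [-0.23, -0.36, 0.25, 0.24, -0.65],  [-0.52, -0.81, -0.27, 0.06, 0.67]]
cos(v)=[[0.83, -0.19, 0.36, -0.16, -0.11],[-0.19, 0.85, 0.5, -0.19, -0.28],[-0.01, 0.19, 0.70, 0.11, 0.12],[-0.34, -0.21, 0.11, 0.84, 0.25],[-0.37, 0.30, 0.32, -0.19, 0.76]]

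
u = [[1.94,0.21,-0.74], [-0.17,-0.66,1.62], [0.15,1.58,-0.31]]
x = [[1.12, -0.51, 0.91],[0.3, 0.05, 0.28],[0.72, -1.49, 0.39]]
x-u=[[-0.82, -0.72, 1.65], [0.47, 0.71, -1.34], [0.57, -3.07, 0.7]]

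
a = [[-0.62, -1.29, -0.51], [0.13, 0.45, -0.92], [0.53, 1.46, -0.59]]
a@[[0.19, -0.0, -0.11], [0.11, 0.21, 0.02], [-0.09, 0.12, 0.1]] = [[-0.21, -0.33, -0.01], [0.16, -0.02, -0.1], [0.31, 0.24, -0.09]]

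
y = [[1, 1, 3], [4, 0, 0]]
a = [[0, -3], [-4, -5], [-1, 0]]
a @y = [[-12, 0, 0], [-24, -4, -12], [-1, -1, -3]]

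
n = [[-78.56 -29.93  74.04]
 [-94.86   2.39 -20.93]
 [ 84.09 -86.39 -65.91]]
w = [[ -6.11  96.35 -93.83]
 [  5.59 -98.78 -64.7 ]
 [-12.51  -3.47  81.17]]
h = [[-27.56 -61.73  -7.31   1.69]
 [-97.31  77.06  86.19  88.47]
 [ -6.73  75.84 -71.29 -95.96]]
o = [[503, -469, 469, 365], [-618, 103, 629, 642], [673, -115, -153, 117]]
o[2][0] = 673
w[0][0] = -6.11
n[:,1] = [-29.93, 2.39, -86.39]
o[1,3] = 642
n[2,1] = -86.39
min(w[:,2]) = -93.83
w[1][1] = -98.78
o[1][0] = -618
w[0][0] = -6.11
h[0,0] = -27.56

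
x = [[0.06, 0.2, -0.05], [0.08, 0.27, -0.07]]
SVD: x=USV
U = [[-0.59,-0.8], [-0.80,0.59]]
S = [0.36, 0.0]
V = [[-0.28, -0.93, 0.24], [-0.41, -0.11, -0.91]]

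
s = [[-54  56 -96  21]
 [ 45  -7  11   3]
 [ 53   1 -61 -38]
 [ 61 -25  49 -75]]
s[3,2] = 49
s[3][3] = -75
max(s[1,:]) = 45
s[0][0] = -54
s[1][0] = 45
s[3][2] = 49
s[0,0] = -54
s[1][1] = -7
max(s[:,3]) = 21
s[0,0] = -54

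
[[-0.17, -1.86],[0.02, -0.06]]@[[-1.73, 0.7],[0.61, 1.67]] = [[-0.84, -3.23], [-0.07, -0.09]]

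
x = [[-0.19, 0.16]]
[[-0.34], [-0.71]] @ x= [[0.06, -0.05], [0.13, -0.11]]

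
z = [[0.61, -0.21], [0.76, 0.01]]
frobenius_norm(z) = 1.00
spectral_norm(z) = 0.98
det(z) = 0.17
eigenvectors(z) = [[(0.35+0.31j), 0.35-0.31j],[0.89+0.00j, 0.89-0.00j]]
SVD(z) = [[-0.64, -0.77], [-0.77, 0.64]] @ diag([0.9825788887123252, 0.16863785890733995]) @ [[-0.99, 0.13], [0.13, 0.99]]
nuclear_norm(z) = 1.15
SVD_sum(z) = [[0.63,-0.08], [0.75,-0.1]] + [[-0.02, -0.13], [0.01, 0.11]]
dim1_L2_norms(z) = [0.65, 0.76]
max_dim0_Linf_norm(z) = 0.76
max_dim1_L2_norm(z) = 0.76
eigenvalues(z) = [(0.31+0.26j), (0.31-0.26j)]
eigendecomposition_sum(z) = [[0.30-0.04j, -0.10+0.12j], [(0.38-0.45j), (0.01+0.31j)]] + [[0.30+0.04j,(-0.1-0.12j)],  [0.38+0.45j,(0.01-0.31j)]]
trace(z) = 0.62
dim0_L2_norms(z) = [0.97, 0.21]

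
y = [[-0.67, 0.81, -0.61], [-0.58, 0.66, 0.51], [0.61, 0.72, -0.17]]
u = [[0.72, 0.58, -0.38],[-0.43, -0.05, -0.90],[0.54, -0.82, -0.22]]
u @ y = [[-1.05, 0.69, -0.08], [-0.23, -1.03, 0.39], [-0.02, -0.26, -0.71]]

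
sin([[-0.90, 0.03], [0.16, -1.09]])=[[-0.78, 0.02], [0.09, -0.88]]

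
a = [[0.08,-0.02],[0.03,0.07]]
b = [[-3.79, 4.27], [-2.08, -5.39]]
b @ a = [[-0.18, 0.37], [-0.33, -0.34]]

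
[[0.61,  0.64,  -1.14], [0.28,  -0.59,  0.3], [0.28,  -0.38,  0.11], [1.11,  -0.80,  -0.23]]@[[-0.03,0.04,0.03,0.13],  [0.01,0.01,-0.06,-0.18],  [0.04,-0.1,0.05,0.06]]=[[-0.06, 0.14, -0.08, -0.1],[-0.00, -0.02, 0.06, 0.16],[-0.01, -0.0, 0.04, 0.11],[-0.05, 0.06, 0.07, 0.27]]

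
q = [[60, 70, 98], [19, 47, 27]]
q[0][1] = 70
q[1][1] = 47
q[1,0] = 19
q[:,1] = [70, 47]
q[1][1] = 47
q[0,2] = 98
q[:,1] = [70, 47]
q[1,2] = 27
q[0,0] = 60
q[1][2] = 27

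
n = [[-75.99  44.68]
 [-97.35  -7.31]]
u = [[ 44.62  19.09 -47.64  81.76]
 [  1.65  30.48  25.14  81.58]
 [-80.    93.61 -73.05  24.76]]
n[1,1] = -7.31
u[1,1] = 30.48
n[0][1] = 44.68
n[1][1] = -7.31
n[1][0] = -97.35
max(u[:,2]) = 25.14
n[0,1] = 44.68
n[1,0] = -97.35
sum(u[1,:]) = 138.85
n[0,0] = -75.99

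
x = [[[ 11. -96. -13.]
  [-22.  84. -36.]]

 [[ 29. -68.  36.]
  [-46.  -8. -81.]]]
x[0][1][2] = -36.0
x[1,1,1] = -8.0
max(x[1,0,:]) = 36.0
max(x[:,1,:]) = 84.0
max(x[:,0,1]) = -68.0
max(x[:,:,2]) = 36.0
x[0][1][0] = -22.0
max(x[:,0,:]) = 36.0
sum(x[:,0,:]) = -101.0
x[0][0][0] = 11.0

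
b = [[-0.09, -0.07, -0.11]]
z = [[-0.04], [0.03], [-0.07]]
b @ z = [[0.01]]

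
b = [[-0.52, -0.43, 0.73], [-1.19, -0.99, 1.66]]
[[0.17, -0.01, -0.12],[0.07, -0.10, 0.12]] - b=[[0.69, 0.42, -0.85],[1.26, 0.89, -1.54]]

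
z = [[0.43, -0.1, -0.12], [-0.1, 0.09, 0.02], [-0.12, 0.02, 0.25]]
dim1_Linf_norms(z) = [0.43, 0.1, 0.25]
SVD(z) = [[-0.88,-0.38,-0.29],[0.23,0.19,-0.95],[0.42,-0.90,-0.08]] @ diag([0.5130051118992986, 0.19521539107452887, 0.06177949702617253]) @ [[-0.88,0.23,0.42], [-0.38,0.19,-0.9], [-0.29,-0.95,-0.08]]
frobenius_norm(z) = 0.55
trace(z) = 0.77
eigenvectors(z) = [[-0.88, 0.38, -0.29], [0.23, -0.19, -0.95], [0.42, 0.9, -0.08]]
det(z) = 0.01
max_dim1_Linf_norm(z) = 0.43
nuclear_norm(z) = 0.77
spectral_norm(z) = 0.51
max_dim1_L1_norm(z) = 0.65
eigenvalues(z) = [0.51, 0.2, 0.06]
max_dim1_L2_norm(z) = 0.46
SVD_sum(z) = [[0.40, -0.10, -0.19], [-0.1, 0.03, 0.05], [-0.19, 0.05, 0.09]] + [[0.03,-0.01,0.07],[-0.01,0.01,-0.03],[0.07,-0.03,0.16]] + [[0.01, 0.02, 0.00], [0.02, 0.06, 0.00], [0.00, 0.0, 0.00]]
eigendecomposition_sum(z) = [[0.4,-0.1,-0.19], [-0.1,0.03,0.05], [-0.19,0.05,0.09]] + [[0.03, -0.01, 0.07],[-0.01, 0.01, -0.03],[0.07, -0.03, 0.16]] + [[0.01, 0.02, 0.00], [0.02, 0.06, 0.00], [0.00, 0.0, 0.0]]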